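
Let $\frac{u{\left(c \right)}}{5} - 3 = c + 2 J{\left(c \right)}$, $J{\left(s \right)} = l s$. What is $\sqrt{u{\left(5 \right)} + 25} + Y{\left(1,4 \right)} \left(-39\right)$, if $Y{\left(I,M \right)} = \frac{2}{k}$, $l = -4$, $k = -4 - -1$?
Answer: $26 + 3 i \sqrt{15} \approx 26.0 + 11.619 i$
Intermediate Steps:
$k = -3$ ($k = -4 + 1 = -3$)
$J{\left(s \right)} = - 4 s$
$u{\left(c \right)} = 15 - 35 c$ ($u{\left(c \right)} = 15 + 5 \left(c + 2 \left(- 4 c\right)\right) = 15 + 5 \left(c - 8 c\right) = 15 + 5 \left(- 7 c\right) = 15 - 35 c$)
$Y{\left(I,M \right)} = - \frac{2}{3}$ ($Y{\left(I,M \right)} = \frac{2}{-3} = 2 \left(- \frac{1}{3}\right) = - \frac{2}{3}$)
$\sqrt{u{\left(5 \right)} + 25} + Y{\left(1,4 \right)} \left(-39\right) = \sqrt{\left(15 - 175\right) + 25} - -26 = \sqrt{\left(15 - 175\right) + 25} + 26 = \sqrt{-160 + 25} + 26 = \sqrt{-135} + 26 = 3 i \sqrt{15} + 26 = 26 + 3 i \sqrt{15}$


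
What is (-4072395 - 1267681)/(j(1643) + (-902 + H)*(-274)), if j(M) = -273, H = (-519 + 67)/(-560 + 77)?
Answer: -2579256708/119116777 ≈ -21.653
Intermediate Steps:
H = 452/483 (H = -452/(-483) = -452*(-1/483) = 452/483 ≈ 0.93582)
(-4072395 - 1267681)/(j(1643) + (-902 + H)*(-274)) = (-4072395 - 1267681)/(-273 + (-902 + 452/483)*(-274)) = -5340076/(-273 - 435214/483*(-274)) = -5340076/(-273 + 119248636/483) = -5340076/119116777/483 = -5340076*483/119116777 = -2579256708/119116777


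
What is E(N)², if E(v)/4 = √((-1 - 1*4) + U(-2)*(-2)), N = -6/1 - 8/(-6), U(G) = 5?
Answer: -240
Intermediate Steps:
N = -14/3 (N = -6*1 - 8*(-⅙) = -6 + 4/3 = -14/3 ≈ -4.6667)
E(v) = 4*I*√15 (E(v) = 4*√((-1 - 1*4) + 5*(-2)) = 4*√((-1 - 4) - 10) = 4*√(-5 - 10) = 4*√(-15) = 4*(I*√15) = 4*I*√15)
E(N)² = (4*I*√15)² = -240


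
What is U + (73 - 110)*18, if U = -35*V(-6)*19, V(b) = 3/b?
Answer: -667/2 ≈ -333.50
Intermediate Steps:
U = 665/2 (U = -105/(-6)*19 = -105*(-1)/6*19 = -35*(-1/2)*19 = (35/2)*19 = 665/2 ≈ 332.50)
U + (73 - 110)*18 = 665/2 + (73 - 110)*18 = 665/2 - 37*18 = 665/2 - 666 = -667/2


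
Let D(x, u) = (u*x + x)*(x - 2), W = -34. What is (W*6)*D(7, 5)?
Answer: -42840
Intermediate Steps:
D(x, u) = (-2 + x)*(x + u*x) (D(x, u) = (x + u*x)*(-2 + x) = (-2 + x)*(x + u*x))
(W*6)*D(7, 5) = (-34*6)*(7*(-2 + 7 - 2*5 + 5*7)) = -1428*(-2 + 7 - 10 + 35) = -1428*30 = -204*210 = -42840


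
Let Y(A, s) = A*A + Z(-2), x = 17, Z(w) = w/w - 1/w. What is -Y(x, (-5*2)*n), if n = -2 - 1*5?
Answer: -581/2 ≈ -290.50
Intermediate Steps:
n = -7 (n = -2 - 5 = -7)
Z(w) = 1 - 1/w
Y(A, s) = 3/2 + A**2 (Y(A, s) = A*A + (-1 - 2)/(-2) = A**2 - 1/2*(-3) = A**2 + 3/2 = 3/2 + A**2)
-Y(x, (-5*2)*n) = -(3/2 + 17**2) = -(3/2 + 289) = -1*581/2 = -581/2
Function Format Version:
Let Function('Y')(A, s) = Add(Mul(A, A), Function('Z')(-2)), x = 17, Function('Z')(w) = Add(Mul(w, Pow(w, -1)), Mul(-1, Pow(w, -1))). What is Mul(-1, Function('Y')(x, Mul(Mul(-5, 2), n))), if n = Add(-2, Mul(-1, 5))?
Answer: Rational(-581, 2) ≈ -290.50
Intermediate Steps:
n = -7 (n = Add(-2, -5) = -7)
Function('Z')(w) = Add(1, Mul(-1, Pow(w, -1)))
Function('Y')(A, s) = Add(Rational(3, 2), Pow(A, 2)) (Function('Y')(A, s) = Add(Mul(A, A), Mul(Pow(-2, -1), Add(-1, -2))) = Add(Pow(A, 2), Mul(Rational(-1, 2), -3)) = Add(Pow(A, 2), Rational(3, 2)) = Add(Rational(3, 2), Pow(A, 2)))
Mul(-1, Function('Y')(x, Mul(Mul(-5, 2), n))) = Mul(-1, Add(Rational(3, 2), Pow(17, 2))) = Mul(-1, Add(Rational(3, 2), 289)) = Mul(-1, Rational(581, 2)) = Rational(-581, 2)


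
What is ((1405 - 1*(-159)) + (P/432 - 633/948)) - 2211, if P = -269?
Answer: -22124855/34128 ≈ -648.29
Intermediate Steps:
((1405 - 1*(-159)) + (P/432 - 633/948)) - 2211 = ((1405 - 1*(-159)) + (-269/432 - 633/948)) - 2211 = ((1405 + 159) + (-269*1/432 - 633*1/948)) - 2211 = (1564 + (-269/432 - 211/316)) - 2211 = (1564 - 44039/34128) - 2211 = 53332153/34128 - 2211 = -22124855/34128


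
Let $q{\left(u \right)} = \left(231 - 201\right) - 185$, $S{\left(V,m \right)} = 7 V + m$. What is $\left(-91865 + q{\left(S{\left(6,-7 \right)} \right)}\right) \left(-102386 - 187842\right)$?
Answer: $26706780560$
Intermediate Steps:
$S{\left(V,m \right)} = m + 7 V$
$q{\left(u \right)} = -155$ ($q{\left(u \right)} = 30 - 185 = -155$)
$\left(-91865 + q{\left(S{\left(6,-7 \right)} \right)}\right) \left(-102386 - 187842\right) = \left(-91865 - 155\right) \left(-102386 - 187842\right) = \left(-92020\right) \left(-290228\right) = 26706780560$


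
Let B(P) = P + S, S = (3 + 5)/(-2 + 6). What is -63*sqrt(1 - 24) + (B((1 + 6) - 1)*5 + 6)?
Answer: 46 - 63*I*sqrt(23) ≈ 46.0 - 302.14*I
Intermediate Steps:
S = 2 (S = 8/4 = 8*(1/4) = 2)
B(P) = 2 + P (B(P) = P + 2 = 2 + P)
-63*sqrt(1 - 24) + (B((1 + 6) - 1)*5 + 6) = -63*sqrt(1 - 24) + ((2 + ((1 + 6) - 1))*5 + 6) = -63*I*sqrt(23) + ((2 + (7 - 1))*5 + 6) = -63*I*sqrt(23) + ((2 + 6)*5 + 6) = -63*I*sqrt(23) + (8*5 + 6) = -63*I*sqrt(23) + (40 + 6) = -63*I*sqrt(23) + 46 = 46 - 63*I*sqrt(23)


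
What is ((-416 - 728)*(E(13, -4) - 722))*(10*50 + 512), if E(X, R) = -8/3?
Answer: 2516900672/3 ≈ 8.3897e+8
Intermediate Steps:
E(X, R) = -8/3 (E(X, R) = -8*1/3 = -8/3)
((-416 - 728)*(E(13, -4) - 722))*(10*50 + 512) = ((-416 - 728)*(-8/3 - 722))*(10*50 + 512) = (-1144*(-2174/3))*(500 + 512) = (2487056/3)*1012 = 2516900672/3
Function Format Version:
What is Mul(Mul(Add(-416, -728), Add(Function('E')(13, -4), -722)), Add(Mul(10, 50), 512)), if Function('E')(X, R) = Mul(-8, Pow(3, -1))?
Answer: Rational(2516900672, 3) ≈ 8.3897e+8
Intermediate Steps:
Function('E')(X, R) = Rational(-8, 3) (Function('E')(X, R) = Mul(-8, Rational(1, 3)) = Rational(-8, 3))
Mul(Mul(Add(-416, -728), Add(Function('E')(13, -4), -722)), Add(Mul(10, 50), 512)) = Mul(Mul(Add(-416, -728), Add(Rational(-8, 3), -722)), Add(Mul(10, 50), 512)) = Mul(Mul(-1144, Rational(-2174, 3)), Add(500, 512)) = Mul(Rational(2487056, 3), 1012) = Rational(2516900672, 3)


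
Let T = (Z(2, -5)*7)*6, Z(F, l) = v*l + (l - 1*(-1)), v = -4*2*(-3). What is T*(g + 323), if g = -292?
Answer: -161448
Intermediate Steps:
v = 24 (v = -8*(-3) = 24)
Z(F, l) = 1 + 25*l (Z(F, l) = 24*l + (l - 1*(-1)) = 24*l + (l + 1) = 24*l + (1 + l) = 1 + 25*l)
T = -5208 (T = ((1 + 25*(-5))*7)*6 = ((1 - 125)*7)*6 = -124*7*6 = -868*6 = -5208)
T*(g + 323) = -5208*(-292 + 323) = -5208*31 = -161448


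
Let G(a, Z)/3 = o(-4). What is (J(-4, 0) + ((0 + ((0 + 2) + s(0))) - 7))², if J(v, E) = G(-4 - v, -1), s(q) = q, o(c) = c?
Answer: 289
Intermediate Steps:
G(a, Z) = -12 (G(a, Z) = 3*(-4) = -12)
J(v, E) = -12
(J(-4, 0) + ((0 + ((0 + 2) + s(0))) - 7))² = (-12 + ((0 + ((0 + 2) + 0)) - 7))² = (-12 + ((0 + (2 + 0)) - 7))² = (-12 + ((0 + 2) - 7))² = (-12 + (2 - 7))² = (-12 - 5)² = (-17)² = 289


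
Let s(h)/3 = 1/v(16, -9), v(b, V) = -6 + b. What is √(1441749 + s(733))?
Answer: √144174930/10 ≈ 1200.7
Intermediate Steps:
s(h) = 3/10 (s(h) = 3/(-6 + 16) = 3/10)
√(1441749 + s(733)) = √(1441749 + 3/10) = √(14417493/10) = √144174930/10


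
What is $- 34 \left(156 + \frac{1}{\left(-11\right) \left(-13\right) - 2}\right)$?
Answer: $- \frac{747898}{141} \approx -5304.2$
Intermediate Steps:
$- 34 \left(156 + \frac{1}{\left(-11\right) \left(-13\right) - 2}\right) = - 34 \left(156 + \frac{1}{143 - 2}\right) = - 34 \left(156 + \frac{1}{141}\right) = \left(-34\right) \frac{21997}{141} = - \frac{747898}{141}$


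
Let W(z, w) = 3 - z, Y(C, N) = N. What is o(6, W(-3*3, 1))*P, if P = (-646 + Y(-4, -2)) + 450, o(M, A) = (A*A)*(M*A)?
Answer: -2052864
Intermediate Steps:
o(M, A) = M*A³ (o(M, A) = A²*(A*M) = M*A³)
P = -198 (P = (-646 - 2) + 450 = -648 + 450 = -198)
o(6, W(-3*3, 1))*P = (6*(3 - (-3)*3)³)*(-198) = (6*(3 - 1*(-9))³)*(-198) = (6*(3 + 9)³)*(-198) = (6*12³)*(-198) = (6*1728)*(-198) = 10368*(-198) = -2052864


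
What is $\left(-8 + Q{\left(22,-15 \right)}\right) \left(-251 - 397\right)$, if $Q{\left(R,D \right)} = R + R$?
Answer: $-23328$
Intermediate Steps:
$Q{\left(R,D \right)} = 2 R$
$\left(-8 + Q{\left(22,-15 \right)}\right) \left(-251 - 397\right) = \left(-8 + 2 \cdot 22\right) \left(-251 - 397\right) = \left(-8 + 44\right) \left(-648\right) = 36 \left(-648\right) = -23328$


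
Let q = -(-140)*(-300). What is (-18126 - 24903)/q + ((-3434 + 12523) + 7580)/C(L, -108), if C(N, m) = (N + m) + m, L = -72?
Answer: -2046743/36000 ≈ -56.854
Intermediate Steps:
q = -42000 (q = -140*300 = -42000)
C(N, m) = N + 2*m
(-18126 - 24903)/q + ((-3434 + 12523) + 7580)/C(L, -108) = (-18126 - 24903)/(-42000) + ((-3434 + 12523) + 7580)/(-72 + 2*(-108)) = -43029*(-1/42000) + (9089 + 7580)/(-72 - 216) = 2049/2000 + 16669/(-288) = 2049/2000 + 16669*(-1/288) = 2049/2000 - 16669/288 = -2046743/36000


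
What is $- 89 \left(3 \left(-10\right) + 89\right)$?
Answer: $-5251$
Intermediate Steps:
$- 89 \left(3 \left(-10\right) + 89\right) = - 89 \left(-30 + 89\right) = \left(-89\right) 59 = -5251$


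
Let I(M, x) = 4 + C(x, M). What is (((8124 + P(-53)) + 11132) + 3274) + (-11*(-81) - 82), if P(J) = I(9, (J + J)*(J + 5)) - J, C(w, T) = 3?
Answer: 23399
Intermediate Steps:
I(M, x) = 7 (I(M, x) = 4 + 3 = 7)
P(J) = 7 - J
(((8124 + P(-53)) + 11132) + 3274) + (-11*(-81) - 82) = (((8124 + (7 - 1*(-53))) + 11132) + 3274) + (-11*(-81) - 82) = (((8124 + (7 + 53)) + 11132) + 3274) + (891 - 82) = (((8124 + 60) + 11132) + 3274) + 809 = ((8184 + 11132) + 3274) + 809 = (19316 + 3274) + 809 = 22590 + 809 = 23399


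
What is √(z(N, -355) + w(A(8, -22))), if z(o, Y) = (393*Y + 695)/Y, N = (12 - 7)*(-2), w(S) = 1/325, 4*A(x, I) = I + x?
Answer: √8328571433/4615 ≈ 19.775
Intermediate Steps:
A(x, I) = I/4 + x/4 (A(x, I) = (I + x)/4 = I/4 + x/4)
w(S) = 1/325
N = -10 (N = 5*(-2) = -10)
z(o, Y) = (695 + 393*Y)/Y
√(z(N, -355) + w(A(8, -22))) = √((393 + 695/(-355)) + 1/325) = √((393 + 695*(-1/355)) + 1/325) = √((393 - 139/71) + 1/325) = √(27764/71 + 1/325) = √(9023371/23075) = √8328571433/4615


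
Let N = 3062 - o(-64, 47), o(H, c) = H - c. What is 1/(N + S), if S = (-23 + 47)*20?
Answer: 1/3653 ≈ 0.00027375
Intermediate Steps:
N = 3173 (N = 3062 - (-64 - 1*47) = 3062 - (-64 - 47) = 3062 - 1*(-111) = 3062 + 111 = 3173)
S = 480 (S = 24*20 = 480)
1/(N + S) = 1/(3173 + 480) = 1/3653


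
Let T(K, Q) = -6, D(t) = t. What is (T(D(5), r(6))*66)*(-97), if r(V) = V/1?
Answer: 38412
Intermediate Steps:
r(V) = V (r(V) = V*1 = V)
(T(D(5), r(6))*66)*(-97) = -6*66*(-97) = -396*(-97) = 38412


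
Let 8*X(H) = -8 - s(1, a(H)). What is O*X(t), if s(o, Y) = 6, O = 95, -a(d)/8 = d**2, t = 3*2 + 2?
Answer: -665/4 ≈ -166.25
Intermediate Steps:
t = 8 (t = 6 + 2 = 8)
a(d) = -8*d**2
X(H) = -7/4 (X(H) = (-8 - 1*6)/8 = (-8 - 6)/8 = (1/8)*(-14) = -7/4)
O*X(t) = 95*(-7/4) = -665/4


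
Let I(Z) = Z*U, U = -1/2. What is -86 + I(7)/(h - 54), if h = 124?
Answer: -1721/20 ≈ -86.050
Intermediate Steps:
U = -1/2 (U = -1*1/2 = -1/2 ≈ -0.50000)
I(Z) = -Z/2 (I(Z) = Z*(-1/2) = -Z/2)
-86 + I(7)/(h - 54) = -86 + (-1/2*7)/(124 - 54) = -86 - 7/2/70 = -86 - 7/2*1/70 = -86 - 1/20 = -1721/20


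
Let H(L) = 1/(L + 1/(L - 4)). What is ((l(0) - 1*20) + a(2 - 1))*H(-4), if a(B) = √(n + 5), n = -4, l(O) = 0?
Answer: 152/33 ≈ 4.6061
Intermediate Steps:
a(B) = 1 (a(B) = √(-4 + 5) = √1 = 1)
H(L) = 1/(L + 1/(-4 + L))
((l(0) - 1*20) + a(2 - 1))*H(-4) = ((0 - 1*20) + 1)*((-4 - 4)/(1 + (-4)² - 4*(-4))) = ((0 - 20) + 1)*(-8/(1 + 16 + 16)) = (-20 + 1)*(-8/33) = -19*(-8)/33 = -19*(-8/33) = 152/33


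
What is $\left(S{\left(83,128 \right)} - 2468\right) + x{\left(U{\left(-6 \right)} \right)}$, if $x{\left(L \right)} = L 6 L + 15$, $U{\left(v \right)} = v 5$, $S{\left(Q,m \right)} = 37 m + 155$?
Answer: $7838$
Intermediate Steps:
$S{\left(Q,m \right)} = 155 + 37 m$
$U{\left(v \right)} = 5 v$
$x{\left(L \right)} = 15 + 6 L^{2}$ ($x{\left(L \right)} = 6 L L + 15 = 6 L^{2} + 15 = 15 + 6 L^{2}$)
$\left(S{\left(83,128 \right)} - 2468\right) + x{\left(U{\left(-6 \right)} \right)} = \left(\left(155 + 37 \cdot 128\right) - 2468\right) + \left(15 + 6 \left(5 \left(-6\right)\right)^{2}\right) = \left(\left(155 + 4736\right) - 2468\right) + \left(15 + 6 \left(-30\right)^{2}\right) = \left(4891 - 2468\right) + \left(15 + 6 \cdot 900\right) = 2423 + \left(15 + 5400\right) = 2423 + 5415 = 7838$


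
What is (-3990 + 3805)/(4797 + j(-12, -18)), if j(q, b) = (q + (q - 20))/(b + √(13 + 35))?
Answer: -61270335/1589673517 + 8140*√3/1589673517 ≈ -0.038534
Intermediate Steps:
j(q, b) = (-20 + 2*q)/(b + 4*√3) (j(q, b) = (q + (-20 + q))/(b + √48) = (-20 + 2*q)/(b + 4*√3))
(-3990 + 3805)/(4797 + j(-12, -18)) = (-3990 + 3805)/(4797 + 2*(-10 - 12)/(-18 + 4*√3)) = -185/(4797 + 2*(-22)/(-18 + 4*√3)) = -185/(4797 - 44/(-18 + 4*√3))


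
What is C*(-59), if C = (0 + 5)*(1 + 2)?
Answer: -885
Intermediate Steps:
C = 15 (C = 5*3 = 15)
C*(-59) = 15*(-59) = -885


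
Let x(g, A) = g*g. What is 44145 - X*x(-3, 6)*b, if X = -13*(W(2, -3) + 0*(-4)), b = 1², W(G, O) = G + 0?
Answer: 44379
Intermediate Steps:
W(G, O) = G
x(g, A) = g²
b = 1
X = -26 (X = -13*(2 + 0*(-4)) = -13*(2 + 0) = -13*2 = -26)
44145 - X*x(-3, 6)*b = 44145 - (-26*(-3)²) = 44145 - (-26*9) = 44145 - (-234) = 44145 - 1*(-234) = 44145 + 234 = 44379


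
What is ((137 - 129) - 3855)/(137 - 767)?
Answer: 3847/630 ≈ 6.1063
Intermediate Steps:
((137 - 129) - 3855)/(137 - 767) = (8 - 3855)/(-630) = -3847*(-1/630) = 3847/630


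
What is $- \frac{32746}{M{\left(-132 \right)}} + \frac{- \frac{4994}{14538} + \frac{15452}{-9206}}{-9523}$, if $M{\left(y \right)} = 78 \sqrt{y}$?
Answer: $\frac{67653985}{318632028261} + \frac{16373 i \sqrt{33}}{2574} \approx 0.00021233 + 36.541 i$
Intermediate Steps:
$- \frac{32746}{M{\left(-132 \right)}} + \frac{- \frac{4994}{14538} + \frac{15452}{-9206}}{-9523} = - \frac{32746}{78 \sqrt{-132}} + \frac{- \frac{4994}{14538} + \frac{15452}{-9206}}{-9523} = - \frac{32746}{78 \cdot 2 i \sqrt{33}} + \left(\left(-4994\right) \frac{1}{14538} + 15452 \left(- \frac{1}{9206}\right)\right) \left(- \frac{1}{9523}\right) = - \frac{32746}{156 i \sqrt{33}} + \left(- \frac{2497}{7269} - \frac{7726}{4603}\right) \left(- \frac{1}{9523}\right) = - 32746 \left(- \frac{i \sqrt{33}}{5148}\right) - - \frac{67653985}{318632028261} = \frac{16373 i \sqrt{33}}{2574} + \frac{67653985}{318632028261} = \frac{67653985}{318632028261} + \frac{16373 i \sqrt{33}}{2574}$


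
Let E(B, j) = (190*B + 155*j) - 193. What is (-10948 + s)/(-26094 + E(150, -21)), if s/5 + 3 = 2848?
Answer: -3277/1042 ≈ -3.1449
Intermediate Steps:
s = 14225 (s = -15 + 5*2848 = -15 + 14240 = 14225)
E(B, j) = -193 + 155*j + 190*B (E(B, j) = (155*j + 190*B) - 193 = -193 + 155*j + 190*B)
(-10948 + s)/(-26094 + E(150, -21)) = (-10948 + 14225)/(-26094 + (-193 + 155*(-21) + 190*150)) = 3277/(-26094 + (-193 - 3255 + 28500)) = 3277/(-26094 + 25052) = 3277/(-1042) = 3277*(-1/1042) = -3277/1042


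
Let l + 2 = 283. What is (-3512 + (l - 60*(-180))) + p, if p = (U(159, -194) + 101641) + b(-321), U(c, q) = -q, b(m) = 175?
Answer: 109579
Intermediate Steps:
l = 281 (l = -2 + 283 = 281)
p = 102010 (p = (-1*(-194) + 101641) + 175 = (194 + 101641) + 175 = 101835 + 175 = 102010)
(-3512 + (l - 60*(-180))) + p = (-3512 + (281 - 60*(-180))) + 102010 = (-3512 + (281 + 10800)) + 102010 = (-3512 + 11081) + 102010 = 7569 + 102010 = 109579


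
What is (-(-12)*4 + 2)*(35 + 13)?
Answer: 2400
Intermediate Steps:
(-(-12)*4 + 2)*(35 + 13) = (-3*(-16) + 2)*48 = (48 + 2)*48 = 50*48 = 2400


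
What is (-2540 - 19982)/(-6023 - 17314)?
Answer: 22522/23337 ≈ 0.96508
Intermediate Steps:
(-2540 - 19982)/(-6023 - 17314) = -22522/(-23337) = -22522*(-1/23337) = 22522/23337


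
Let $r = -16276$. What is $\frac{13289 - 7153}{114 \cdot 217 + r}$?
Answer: $\frac{3068}{4231} \approx 0.72512$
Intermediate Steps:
$\frac{13289 - 7153}{114 \cdot 217 + r} = \frac{13289 - 7153}{114 \cdot 217 - 16276} = \frac{6136}{24738 - 16276} = \frac{6136}{8462} = 6136 \cdot \frac{1}{8462} = \frac{3068}{4231}$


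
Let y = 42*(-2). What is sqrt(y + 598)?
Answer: sqrt(514) ≈ 22.672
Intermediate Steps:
y = -84
sqrt(y + 598) = sqrt(-84 + 598) = sqrt(514)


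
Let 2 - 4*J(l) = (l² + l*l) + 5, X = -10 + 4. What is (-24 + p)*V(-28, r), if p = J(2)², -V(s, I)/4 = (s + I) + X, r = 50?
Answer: 1052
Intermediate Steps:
X = -6
J(l) = -¾ - l²/2 (J(l) = ½ - ((l² + l*l) + 5)/4 = ½ - ((l² + l²) + 5)/4 = ½ - (2*l² + 5)/4 = ½ - (5 + 2*l²)/4 = ½ + (-5/4 - l²/2) = -¾ - l²/2)
V(s, I) = 24 - 4*I - 4*s (V(s, I) = -4*((s + I) - 6) = -4*((I + s) - 6) = -4*(-6 + I + s) = 24 - 4*I - 4*s)
p = 121/16 (p = (-¾ - ½*2²)² = (-¾ - ½*4)² = (-¾ - 2)² = (-11/4)² = 121/16 ≈ 7.5625)
(-24 + p)*V(-28, r) = (-24 + 121/16)*(24 - 4*50 - 4*(-28)) = -263*(24 - 200 + 112)/16 = -263/16*(-64) = 1052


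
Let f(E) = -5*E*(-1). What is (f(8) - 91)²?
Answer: 2601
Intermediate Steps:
f(E) = 5*E
(f(8) - 91)² = (5*8 - 91)² = (40 - 91)² = (-51)² = 2601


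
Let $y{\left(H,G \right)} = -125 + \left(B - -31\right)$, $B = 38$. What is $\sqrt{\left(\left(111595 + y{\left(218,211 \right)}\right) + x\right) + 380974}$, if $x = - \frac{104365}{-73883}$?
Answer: $\frac{2 \sqrt{672121821425438}}{73883} \approx 701.79$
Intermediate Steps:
$y{\left(H,G \right)} = -56$ ($y{\left(H,G \right)} = -125 + \left(38 - -31\right) = -125 + \left(38 + 31\right) = -125 + 69 = -56$)
$x = \frac{104365}{73883}$ ($x = \left(-104365\right) \left(- \frac{1}{73883}\right) = \frac{104365}{73883} \approx 1.4126$)
$\sqrt{\left(\left(111595 + y{\left(218,211 \right)}\right) + x\right) + 380974} = \sqrt{\left(\left(111595 - 56\right) + \frac{104365}{73883}\right) + 380974} = \sqrt{\left(111539 + \frac{104365}{73883}\right) + 380974} = \sqrt{\frac{8240940302}{73883} + 380974} = \sqrt{\frac{36388442344}{73883}} = \frac{2 \sqrt{672121821425438}}{73883}$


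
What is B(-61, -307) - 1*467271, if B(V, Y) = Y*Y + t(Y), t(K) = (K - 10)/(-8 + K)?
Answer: -117501613/315 ≈ -3.7302e+5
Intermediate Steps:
t(K) = (-10 + K)/(-8 + K)
B(V, Y) = Y² + (-10 + Y)/(-8 + Y) (B(V, Y) = Y*Y + (-10 + Y)/(-8 + Y) = Y² + (-10 + Y)/(-8 + Y))
B(-61, -307) - 1*467271 = (-10 - 307 + (-307)²*(-8 - 307))/(-8 - 307) - 1*467271 = (-10 - 307 + 94249*(-315))/(-315) - 467271 = -(-10 - 307 - 29688435)/315 - 467271 = -1/315*(-29688752) - 467271 = 29688752/315 - 467271 = -117501613/315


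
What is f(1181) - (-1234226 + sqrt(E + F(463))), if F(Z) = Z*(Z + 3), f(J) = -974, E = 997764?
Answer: 1233252 - sqrt(1213522) ≈ 1.2322e+6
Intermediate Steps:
F(Z) = Z*(3 + Z)
f(1181) - (-1234226 + sqrt(E + F(463))) = -974 - (-1234226 + sqrt(997764 + 463*(3 + 463))) = -974 - (-1234226 + sqrt(997764 + 463*466)) = -974 - (-1234226 + sqrt(997764 + 215758)) = -974 - (-1234226 + sqrt(1213522)) = -974 + (1234226 - sqrt(1213522)) = 1233252 - sqrt(1213522)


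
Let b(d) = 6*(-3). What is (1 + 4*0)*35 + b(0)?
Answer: 17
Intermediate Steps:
b(d) = -18
(1 + 4*0)*35 + b(0) = (1 + 4*0)*35 - 18 = (1 + 0)*35 - 18 = 1*35 - 18 = 35 - 18 = 17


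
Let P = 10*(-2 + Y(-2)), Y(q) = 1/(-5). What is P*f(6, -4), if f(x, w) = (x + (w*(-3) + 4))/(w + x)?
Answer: -242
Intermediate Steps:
Y(q) = -⅕ (Y(q) = 1*(-⅕) = -⅕)
P = -22 (P = 10*(-2 - ⅕) = 10*(-11/5) = -22)
f(x, w) = (4 + x - 3*w)/(w + x) (f(x, w) = (x + (-3*w + 4))/(w + x) = (x + (4 - 3*w))/(w + x) = (4 + x - 3*w)/(w + x))
P*f(6, -4) = -22*(4 + 6 - 3*(-4))/(-4 + 6) = -22*(4 + 6 + 12)/2 = -11*22 = -22*11 = -242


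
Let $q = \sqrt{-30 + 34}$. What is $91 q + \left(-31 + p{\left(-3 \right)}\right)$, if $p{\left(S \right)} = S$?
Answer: $148$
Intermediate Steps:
$q = 2$ ($q = \sqrt{4} = 2$)
$91 q + \left(-31 + p{\left(-3 \right)}\right) = 91 \cdot 2 - 34 = 182 - 34 = 148$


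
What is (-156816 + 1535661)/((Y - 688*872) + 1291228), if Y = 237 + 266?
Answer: 21213/10643 ≈ 1.9931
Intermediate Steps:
Y = 503
(-156816 + 1535661)/((Y - 688*872) + 1291228) = (-156816 + 1535661)/((503 - 688*872) + 1291228) = 1378845/((503 - 599936) + 1291228) = 1378845/(-599433 + 1291228) = 1378845/691795 = 1378845*(1/691795) = 21213/10643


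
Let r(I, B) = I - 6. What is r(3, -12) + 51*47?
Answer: 2394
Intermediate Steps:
r(I, B) = -6 + I
r(3, -12) + 51*47 = (-6 + 3) + 51*47 = -3 + 2397 = 2394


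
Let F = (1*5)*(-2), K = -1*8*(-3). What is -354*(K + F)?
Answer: -4956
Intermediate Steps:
K = 24 (K = -8*(-3) = 24)
F = -10 (F = 5*(-2) = -10)
-354*(K + F) = -354*(24 - 10) = -354*14 = -4956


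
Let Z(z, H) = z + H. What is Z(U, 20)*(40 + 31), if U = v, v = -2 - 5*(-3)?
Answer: 2343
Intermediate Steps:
v = 13 (v = -2 + 15 = 13)
U = 13
Z(z, H) = H + z
Z(U, 20)*(40 + 31) = (20 + 13)*(40 + 31) = 33*71 = 2343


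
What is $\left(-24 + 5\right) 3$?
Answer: $-57$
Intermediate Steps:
$\left(-24 + 5\right) 3 = \left(-19\right) 3 = -57$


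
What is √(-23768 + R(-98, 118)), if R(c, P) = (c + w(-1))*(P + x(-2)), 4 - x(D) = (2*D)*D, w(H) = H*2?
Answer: 4*I*√2198 ≈ 187.53*I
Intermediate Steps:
w(H) = 2*H
x(D) = 4 - 2*D² (x(D) = 4 - 2*D*D = 4 - 2*D²)
R(c, P) = (-4 + P)*(-2 + c) (R(c, P) = (c + 2*(-1))*(P + (4 - 2*(-2)²)) = (c - 2)*(P + (4 - 2*4)) = (-2 + c)*(P + (4 - 8)) = (-2 + c)*(P - 4) = (-2 + c)*(-4 + P) = (-4 + P)*(-2 + c))
√(-23768 + R(-98, 118)) = √(-23768 + (8 - 4*(-98) - 2*118 + 118*(-98))) = √(-23768 + (8 + 392 - 236 - 11564)) = √(-23768 - 11400) = √(-35168) = 4*I*√2198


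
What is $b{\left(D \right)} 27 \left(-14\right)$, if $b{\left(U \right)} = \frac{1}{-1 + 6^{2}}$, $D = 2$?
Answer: $- \frac{54}{5} \approx -10.8$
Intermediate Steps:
$b{\left(U \right)} = \frac{1}{35}$ ($b{\left(U \right)} = \frac{1}{-1 + 36} = \frac{1}{35}$)
$b{\left(D \right)} 27 \left(-14\right) = \frac{1}{35} \cdot 27 \left(-14\right) = \frac{27}{35} \left(-14\right) = - \frac{54}{5}$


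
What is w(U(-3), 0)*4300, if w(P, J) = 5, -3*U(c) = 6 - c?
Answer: 21500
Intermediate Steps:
U(c) = -2 + c/3 (U(c) = -(6 - c)/3 = -2 + c/3)
w(U(-3), 0)*4300 = 5*4300 = 21500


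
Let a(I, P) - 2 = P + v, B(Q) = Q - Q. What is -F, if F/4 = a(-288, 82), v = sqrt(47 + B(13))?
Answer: -336 - 4*sqrt(47) ≈ -363.42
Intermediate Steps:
B(Q) = 0
v = sqrt(47) (v = sqrt(47 + 0) = sqrt(47) ≈ 6.8557)
a(I, P) = 2 + P + sqrt(47) (a(I, P) = 2 + (P + sqrt(47)) = 2 + P + sqrt(47))
F = 336 + 4*sqrt(47) (F = 4*(2 + 82 + sqrt(47)) = 4*(84 + sqrt(47)) = 336 + 4*sqrt(47) ≈ 363.42)
-F = -(336 + 4*sqrt(47)) = -336 - 4*sqrt(47)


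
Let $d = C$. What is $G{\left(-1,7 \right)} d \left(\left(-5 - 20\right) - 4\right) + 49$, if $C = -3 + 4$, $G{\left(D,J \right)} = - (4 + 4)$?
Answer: $281$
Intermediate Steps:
$G{\left(D,J \right)} = -8$ ($G{\left(D,J \right)} = \left(-1\right) 8 = -8$)
$C = 1$
$d = 1$
$G{\left(-1,7 \right)} d \left(\left(-5 - 20\right) - 4\right) + 49 = - 8 \cdot 1 \left(\left(-5 - 20\right) - 4\right) + 49 = - 8 \cdot 1 \left(-25 - 4\right) + 49 = - 8 \cdot 1 \left(-29\right) + 49 = \left(-8\right) \left(-29\right) + 49 = 232 + 49 = 281$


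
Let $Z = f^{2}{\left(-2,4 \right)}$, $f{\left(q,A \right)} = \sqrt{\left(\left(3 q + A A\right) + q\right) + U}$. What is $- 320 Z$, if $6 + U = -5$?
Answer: $960$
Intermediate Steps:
$U = -11$ ($U = -6 - 5 = -11$)
$f{\left(q,A \right)} = \sqrt{-11 + A^{2} + 4 q}$ ($f{\left(q,A \right)} = \sqrt{\left(\left(3 q + A A\right) + q\right) - 11} = \sqrt{\left(\left(3 q + A^{2}\right) + q\right) - 11} = \sqrt{\left(\left(A^{2} + 3 q\right) + q\right) - 11} = \sqrt{\left(A^{2} + 4 q\right) - 11} = \sqrt{-11 + A^{2} + 4 q}$)
$Z = -3$ ($Z = \left(\sqrt{-11 + 4^{2} + 4 \left(-2\right)}\right)^{2} = \left(\sqrt{-11 + 16 - 8}\right)^{2} = \left(\sqrt{-3}\right)^{2} = \left(i \sqrt{3}\right)^{2} = -3$)
$- 320 Z = \left(-320\right) \left(-3\right) = 960$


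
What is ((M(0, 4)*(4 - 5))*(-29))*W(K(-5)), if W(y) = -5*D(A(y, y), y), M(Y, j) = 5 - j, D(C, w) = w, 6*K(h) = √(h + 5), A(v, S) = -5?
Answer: 0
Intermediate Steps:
K(h) = √(5 + h)/6 (K(h) = √(h + 5)/6 = √(5 + h)/6)
W(y) = -5*y
((M(0, 4)*(4 - 5))*(-29))*W(K(-5)) = (((5 - 1*4)*(4 - 5))*(-29))*(-5*√(5 - 5)/6) = (((5 - 4)*(-1))*(-29))*(-5*√0/6) = ((1*(-1))*(-29))*(-5*0/6) = (-1*(-29))*(-5*0) = 29*0 = 0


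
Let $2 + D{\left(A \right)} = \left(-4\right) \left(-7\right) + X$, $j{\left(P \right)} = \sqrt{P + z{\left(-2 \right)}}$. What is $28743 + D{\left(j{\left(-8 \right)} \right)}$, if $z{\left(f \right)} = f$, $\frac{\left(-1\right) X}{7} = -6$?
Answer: $28811$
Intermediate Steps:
$X = 42$ ($X = \left(-7\right) \left(-6\right) = 42$)
$j{\left(P \right)} = \sqrt{-2 + P}$ ($j{\left(P \right)} = \sqrt{P - 2} = \sqrt{-2 + P}$)
$D{\left(A \right)} = 68$ ($D{\left(A \right)} = -2 + \left(\left(-4\right) \left(-7\right) + 42\right) = -2 + \left(28 + 42\right) = -2 + 70 = 68$)
$28743 + D{\left(j{\left(-8 \right)} \right)} = 28743 + 68 = 28811$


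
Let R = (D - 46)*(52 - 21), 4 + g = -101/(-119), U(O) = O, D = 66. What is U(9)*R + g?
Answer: 663645/119 ≈ 5576.9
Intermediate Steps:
g = -375/119 (g = -4 - 101/(-119) = -4 - 101*(-1/119) = -4 + 101/119 = -375/119 ≈ -3.1513)
R = 620 (R = (66 - 46)*(52 - 21) = 20*31 = 620)
U(9)*R + g = 9*620 - 375/119 = 5580 - 375/119 = 663645/119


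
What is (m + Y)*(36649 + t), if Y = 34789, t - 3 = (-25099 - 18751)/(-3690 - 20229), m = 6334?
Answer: 2120793028922/1407 ≈ 1.5073e+9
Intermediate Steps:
t = 115607/23919 (t = 3 + (-25099 - 18751)/(-3690 - 20229) = 3 - 43850/(-23919) = 3 - 43850*(-1/23919) = 3 + 43850/23919 = 115607/23919 ≈ 4.8333)
(m + Y)*(36649 + t) = (6334 + 34789)*(36649 + 115607/23919) = 41123*(876723038/23919) = 2120793028922/1407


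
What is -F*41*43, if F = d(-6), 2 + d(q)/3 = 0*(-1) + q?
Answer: 42312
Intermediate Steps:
d(q) = -6 + 3*q (d(q) = -6 + 3*(0*(-1) + q) = -6 + 3*(0 + q) = -6 + 3*q)
F = -24 (F = -6 + 3*(-6) = -6 - 18 = -24)
-F*41*43 = -(-24*41)*43 = -(-984)*43 = -1*(-42312) = 42312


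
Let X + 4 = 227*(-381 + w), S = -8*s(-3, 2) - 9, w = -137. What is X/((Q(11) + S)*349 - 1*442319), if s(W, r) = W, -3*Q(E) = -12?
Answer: 5345/19804 ≈ 0.26990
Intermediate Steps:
Q(E) = 4 (Q(E) = -⅓*(-12) = 4)
S = 15 (S = -8*(-3) - 9 = 24 - 9 = 15)
X = -117590 (X = -4 + 227*(-381 - 137) = -4 + 227*(-518) = -4 - 117586 = -117590)
X/((Q(11) + S)*349 - 1*442319) = -117590/((4 + 15)*349 - 1*442319) = -117590/(19*349 - 442319) = -117590/(6631 - 442319) = -117590/(-435688) = -117590*(-1/435688) = 5345/19804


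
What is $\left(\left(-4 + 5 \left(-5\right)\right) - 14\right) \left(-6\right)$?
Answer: $258$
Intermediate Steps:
$\left(\left(-4 + 5 \left(-5\right)\right) - 14\right) \left(-6\right) = \left(\left(-4 - 25\right) - 14\right) \left(-6\right) = \left(-29 - 14\right) \left(-6\right) = \left(-43\right) \left(-6\right) = 258$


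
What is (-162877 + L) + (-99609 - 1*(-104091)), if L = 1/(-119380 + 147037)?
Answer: -4380730514/27657 ≈ -1.5840e+5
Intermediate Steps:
L = 1/27657 ≈ 3.6157e-5
(-162877 + L) + (-99609 - 1*(-104091)) = (-162877 + 1/27657) + (-99609 - 1*(-104091)) = -4504689188/27657 + (-99609 + 104091) = -4504689188/27657 + 4482 = -4380730514/27657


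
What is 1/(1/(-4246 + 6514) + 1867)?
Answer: 2268/4234357 ≈ 0.00053562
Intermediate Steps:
1/(1/(-4246 + 6514) + 1867) = 1/(1/2268 + 1867) = 1/(4234357/2268) = 2268/4234357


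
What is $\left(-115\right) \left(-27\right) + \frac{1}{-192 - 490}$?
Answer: $\frac{2117609}{682} \approx 3105.0$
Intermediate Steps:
$\left(-115\right) \left(-27\right) + \frac{1}{-192 - 490} = 3105 + \frac{1}{-682} = 3105 - \frac{1}{682} = \frac{2117609}{682}$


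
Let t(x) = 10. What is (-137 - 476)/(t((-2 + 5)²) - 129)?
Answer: 613/119 ≈ 5.1513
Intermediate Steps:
(-137 - 476)/(t((-2 + 5)²) - 129) = (-137 - 476)/(10 - 129) = -613/(-119) = -613*(-1/119) = 613/119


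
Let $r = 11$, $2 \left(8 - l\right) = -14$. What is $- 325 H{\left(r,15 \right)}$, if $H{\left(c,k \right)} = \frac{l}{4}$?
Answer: $- \frac{4875}{4} \approx -1218.8$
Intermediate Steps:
$l = 15$ ($l = 8 - -7 = 8 + 7 = 15$)
$H{\left(c,k \right)} = \frac{15}{4}$
$- 325 H{\left(r,15 \right)} = \left(-325\right) \frac{15}{4} = - \frac{4875}{4}$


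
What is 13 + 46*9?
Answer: 427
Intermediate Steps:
13 + 46*9 = 13 + 414 = 427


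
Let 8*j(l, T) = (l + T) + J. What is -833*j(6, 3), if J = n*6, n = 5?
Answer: -32487/8 ≈ -4060.9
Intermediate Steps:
J = 30 (J = 5*6 = 30)
j(l, T) = 15/4 + T/8 + l/8 (j(l, T) = ((l + T) + 30)/8 = ((T + l) + 30)/8 = (30 + T + l)/8 = 15/4 + T/8 + l/8)
-833*j(6, 3) = -833*(15/4 + (⅛)*3 + (⅛)*6) = -833*(15/4 + 3/8 + ¾) = -833*39/8 = -32487/8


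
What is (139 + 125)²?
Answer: 69696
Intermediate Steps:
(139 + 125)² = 264² = 69696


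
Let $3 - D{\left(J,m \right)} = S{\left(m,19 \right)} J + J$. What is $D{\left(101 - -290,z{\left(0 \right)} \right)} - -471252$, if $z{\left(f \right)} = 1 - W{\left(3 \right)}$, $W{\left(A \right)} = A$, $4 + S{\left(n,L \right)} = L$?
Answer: $464999$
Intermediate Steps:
$S{\left(n,L \right)} = -4 + L$
$z{\left(f \right)} = -2$ ($z{\left(f \right)} = 1 - 3 = -2$)
$D{\left(J,m \right)} = 3 - 16 J$ ($D{\left(J,m \right)} = 3 - \left(\left(-4 + 19\right) J + J\right) = 3 - \left(15 J + J\right) = 3 - 16 J$)
$D{\left(101 - -290,z{\left(0 \right)} \right)} - -471252 = \left(3 - 16 \left(101 - -290\right)\right) - -471252 = \left(3 - 16 \left(101 + 290\right)\right) + 471252 = \left(3 - 6256\right) + 471252 = -6253 + 471252 = 464999$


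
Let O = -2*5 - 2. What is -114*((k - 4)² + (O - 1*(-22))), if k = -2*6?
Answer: -30324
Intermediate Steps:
k = -12
O = -12 (O = -10 - 2 = -12)
-114*((k - 4)² + (O - 1*(-22))) = -114*((-12 - 4)² + (-12 - 1*(-22))) = -114*((-16)² + (-12 + 22)) = -114*(256 + 10) = -114*266 = -30324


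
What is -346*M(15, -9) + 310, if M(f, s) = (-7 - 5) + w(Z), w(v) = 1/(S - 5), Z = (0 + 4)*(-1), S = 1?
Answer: 9097/2 ≈ 4548.5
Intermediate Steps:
Z = -4 (Z = 4*(-1) = -4)
w(v) = -¼ (w(v) = 1/(1 - 5) = 1/(-4) = -¼)
M(f, s) = -49/4 (M(f, s) = (-7 - 5) - ¼ = -12 - ¼ = -49/4)
-346*M(15, -9) + 310 = -346*(-49/4) + 310 = 8477/2 + 310 = 9097/2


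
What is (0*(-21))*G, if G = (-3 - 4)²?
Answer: 0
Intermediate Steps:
G = 49 (G = (-7)² = 49)
(0*(-21))*G = (0*(-21))*49 = 0*49 = 0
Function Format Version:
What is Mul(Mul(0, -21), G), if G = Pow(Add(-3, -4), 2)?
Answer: 0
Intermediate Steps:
G = 49 (G = Pow(-7, 2) = 49)
Mul(Mul(0, -21), G) = Mul(Mul(0, -21), 49) = Mul(0, 49) = 0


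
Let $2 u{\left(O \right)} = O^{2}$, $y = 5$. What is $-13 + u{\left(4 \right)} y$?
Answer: $27$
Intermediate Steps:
$u{\left(O \right)} = \frac{O^{2}}{2}$
$-13 + u{\left(4 \right)} y = -13 + \frac{4^{2}}{2} \cdot 5 = -13 + \frac{1}{2} \cdot 16 \cdot 5 = -13 + 8 \cdot 5 = -13 + 40 = 27$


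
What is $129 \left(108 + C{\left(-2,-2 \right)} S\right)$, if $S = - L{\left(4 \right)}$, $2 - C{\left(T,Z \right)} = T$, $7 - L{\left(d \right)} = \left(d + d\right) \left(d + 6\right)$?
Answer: $51600$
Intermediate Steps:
$L{\left(d \right)} = 7 - 2 d \left(6 + d\right)$ ($L{\left(d \right)} = 7 - \left(d + d\right) \left(d + 6\right) = 7 - 2 d \left(6 + d\right)$)
$C{\left(T,Z \right)} = 2 - T$
$S = 73$ ($S = - (7 - 48 - 2 \cdot 4^{2}) = - (7 - 48 - 32) = \left(-1\right) \left(-73\right) = 73$)
$129 \left(108 + C{\left(-2,-2 \right)} S\right) = 129 \left(108 + \left(2 - -2\right) 73\right) = 129 \left(108 + \left(2 + 2\right) 73\right) = 129 \left(108 + 4 \cdot 73\right) = 129 \left(108 + 292\right) = 129 \cdot 400 = 51600$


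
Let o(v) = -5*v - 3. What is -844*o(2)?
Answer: 10972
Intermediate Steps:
o(v) = -3 - 5*v
-844*o(2) = -844*(-3 - 5*2) = -844*(-3 - 10) = -844*(-13) = 10972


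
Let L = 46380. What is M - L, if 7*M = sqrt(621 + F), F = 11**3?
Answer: -46380 + 4*sqrt(122)/7 ≈ -46374.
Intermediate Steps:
F = 1331
M = 4*sqrt(122)/7 (M = sqrt(621 + 1331)/7 = sqrt(1952)/7 = (4*sqrt(122))/7 = 4*sqrt(122)/7 ≈ 6.3116)
M - L = 4*sqrt(122)/7 - 1*46380 = 4*sqrt(122)/7 - 46380 = -46380 + 4*sqrt(122)/7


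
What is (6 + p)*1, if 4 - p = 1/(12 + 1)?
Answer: 129/13 ≈ 9.9231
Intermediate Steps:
p = 51/13 (p = 4 - 1/(12 + 1) = 4 - 1/13 = 51/13 ≈ 3.9231)
(6 + p)*1 = (6 + 51/13)*1 = (129/13)*1 = 129/13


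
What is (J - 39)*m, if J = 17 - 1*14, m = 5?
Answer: -180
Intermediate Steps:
J = 3 (J = 17 - 14 = 3)
(J - 39)*m = (3 - 39)*5 = -36*5 = -180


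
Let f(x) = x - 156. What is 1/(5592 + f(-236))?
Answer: 1/5200 ≈ 0.00019231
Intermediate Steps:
f(x) = -156 + x
1/(5592 + f(-236)) = 1/(5592 + (-156 - 236)) = 1/(5592 - 392) = 1/5200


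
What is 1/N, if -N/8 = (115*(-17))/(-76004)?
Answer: -19001/3910 ≈ -4.8596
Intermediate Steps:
N = -3910/19001 (N = -8*115*(-17)/(-76004) = -(-15640)*(-1)/76004 = -8*1955/76004 = -3910/19001 ≈ -0.20578)
1/N = 1/(-3910/19001) = -19001/3910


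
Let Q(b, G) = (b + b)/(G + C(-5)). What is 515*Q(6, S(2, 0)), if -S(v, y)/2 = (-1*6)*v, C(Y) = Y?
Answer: 6180/19 ≈ 325.26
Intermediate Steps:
S(v, y) = 12*v (S(v, y) = -2*(-1*6)*v = -(-12)*v = 12*v)
Q(b, G) = 2*b/(-5 + G) (Q(b, G) = (b + b)/(G - 5) = (2*b)/(-5 + G) = 2*b/(-5 + G))
515*Q(6, S(2, 0)) = 515*(2*6/(-5 + 12*2)) = 515*(2*6/(-5 + 24)) = 515*(2*6/19) = 515*(2*6*(1/19)) = 515*(12/19) = 6180/19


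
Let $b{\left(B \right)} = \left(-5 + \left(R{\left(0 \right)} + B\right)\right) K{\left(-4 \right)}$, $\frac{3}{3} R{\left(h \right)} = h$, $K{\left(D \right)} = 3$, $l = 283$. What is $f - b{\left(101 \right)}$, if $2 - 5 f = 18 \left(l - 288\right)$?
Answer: $- \frac{1348}{5} \approx -269.6$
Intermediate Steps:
$R{\left(h \right)} = h$
$b{\left(B \right)} = -15 + 3 B$ ($b{\left(B \right)} = \left(-5 + \left(0 + B\right)\right) 3 = \left(-5 + B\right) 3 = -15 + 3 B$)
$f = \frac{92}{5}$ ($f = \frac{2}{5} - \frac{18 \left(283 - 288\right)}{5} = \frac{2}{5} - \frac{18 \left(-5\right)}{5} = \frac{2}{5} - -18 = \frac{2}{5} + 18 = \frac{92}{5} \approx 18.4$)
$f - b{\left(101 \right)} = \frac{92}{5} - \left(-15 + 3 \cdot 101\right) = \frac{92}{5} - \left(-15 + 303\right) = \frac{92}{5} - 288 = - \frac{1348}{5}$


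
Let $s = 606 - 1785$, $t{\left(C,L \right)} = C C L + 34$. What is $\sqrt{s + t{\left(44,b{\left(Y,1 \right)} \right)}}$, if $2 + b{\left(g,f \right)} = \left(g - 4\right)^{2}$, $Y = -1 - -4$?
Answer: $i \sqrt{3081} \approx 55.507 i$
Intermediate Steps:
$Y = 3$ ($Y = -1 + 4 = 3$)
$b{\left(g,f \right)} = -2 + \left(-4 + g\right)^{2}$ ($b{\left(g,f \right)} = -2 + \left(g - 4\right)^{2} = -2 + \left(-4 + g\right)^{2}$)
$t{\left(C,L \right)} = 34 + L C^{2}$ ($t{\left(C,L \right)} = C^{2} L + 34 = L C^{2} + 34 = 34 + L C^{2}$)
$s = -1179$
$\sqrt{s + t{\left(44,b{\left(Y,1 \right)} \right)}} = \sqrt{-1179 + \left(34 + \left(-2 + \left(-4 + 3\right)^{2}\right) 44^{2}\right)} = \sqrt{-1179 + \left(34 + \left(-2 + \left(-1\right)^{2}\right) 1936\right)} = \sqrt{-1179 + \left(34 + \left(-2 + 1\right) 1936\right)} = \sqrt{-1179 + \left(34 - 1936\right)} = \sqrt{-1179 - 1902} = \sqrt{-3081} = i \sqrt{3081}$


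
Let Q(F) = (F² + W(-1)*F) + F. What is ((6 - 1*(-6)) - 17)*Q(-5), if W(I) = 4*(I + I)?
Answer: -300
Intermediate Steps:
W(I) = 8*I (W(I) = 4*(2*I) = 8*I)
Q(F) = F² - 7*F (Q(F) = (F² + (8*(-1))*F) + F = (F² - 8*F) + F = F² - 7*F)
((6 - 1*(-6)) - 17)*Q(-5) = ((6 - 1*(-6)) - 17)*(-5*(-7 - 5)) = ((6 + 6) - 17)*(-5*(-12)) = (12 - 17)*60 = -5*60 = -300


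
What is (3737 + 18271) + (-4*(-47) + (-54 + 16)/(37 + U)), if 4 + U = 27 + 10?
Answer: 776841/35 ≈ 22195.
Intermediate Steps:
U = 33 (U = -4 + (27 + 10) = -4 + 37 = 33)
(3737 + 18271) + (-4*(-47) + (-54 + 16)/(37 + U)) = (3737 + 18271) + (-4*(-47) + (-54 + 16)/(37 + 33)) = 22008 + (188 - 38/70) = 22008 + (188 - 38*1/70) = 22008 + (188 - 19/35) = 22008 + 6561/35 = 776841/35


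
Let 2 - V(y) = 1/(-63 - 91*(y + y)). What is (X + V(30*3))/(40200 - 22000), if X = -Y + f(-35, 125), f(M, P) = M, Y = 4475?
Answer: -74125043/299262600 ≈ -0.24769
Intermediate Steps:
V(y) = 2 - 1/(-63 - 182*y) (V(y) = 2 - 1/(-63 - 91*(y + y)) = 2 - 1/(-63 - 182*y))
X = -4510 (X = -1*4475 - 35 = -4475 - 35 = -4510)
(X + V(30*3))/(40200 - 22000) = (-4510 + (127 + 364*(30*3))/(7*(9 + 26*(30*3))))/(40200 - 22000) = (-4510 + (127 + 364*90)/(7*(9 + 26*90)))/18200 = (-4510 + (127 + 32760)/(7*(9 + 2340)))*(1/18200) = (-4510 + (⅐)*32887/2349)*(1/18200) = (-4510 + (⅐)*(1/2349)*32887)*(1/18200) = (-4510 + 32887/16443)*(1/18200) = -74125043/16443*1/18200 = -74125043/299262600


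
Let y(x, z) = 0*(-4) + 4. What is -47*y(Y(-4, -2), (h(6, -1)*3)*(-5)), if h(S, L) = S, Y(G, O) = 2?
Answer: -188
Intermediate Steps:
y(x, z) = 4 (y(x, z) = 0 + 4 = 4)
-47*y(Y(-4, -2), (h(6, -1)*3)*(-5)) = -47*4 = -188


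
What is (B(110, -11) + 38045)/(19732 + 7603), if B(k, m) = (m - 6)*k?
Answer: 7235/5467 ≈ 1.3234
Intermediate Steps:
B(k, m) = k*(-6 + m) (B(k, m) = (-6 + m)*k = k*(-6 + m))
(B(110, -11) + 38045)/(19732 + 7603) = (110*(-6 - 11) + 38045)/(19732 + 7603) = (110*(-17) + 38045)/27335 = (-1870 + 38045)*(1/27335) = 36175*(1/27335) = 7235/5467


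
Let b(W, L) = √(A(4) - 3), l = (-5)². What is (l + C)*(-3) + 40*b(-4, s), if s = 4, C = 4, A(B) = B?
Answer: -47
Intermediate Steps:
l = 25
b(W, L) = 1 (b(W, L) = √(4 - 3) = √1 = 1)
(l + C)*(-3) + 40*b(-4, s) = (25 + 4)*(-3) + 40*1 = 29*(-3) + 40 = -87 + 40 = -47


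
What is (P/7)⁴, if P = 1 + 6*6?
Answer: 1874161/2401 ≈ 780.58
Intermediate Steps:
P = 37 (P = 1 + 36 = 37)
(P/7)⁴ = (37/7)⁴ = 1874161/2401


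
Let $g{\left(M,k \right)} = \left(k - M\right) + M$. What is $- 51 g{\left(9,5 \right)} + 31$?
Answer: $-224$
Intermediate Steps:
$g{\left(M,k \right)} = k$
$- 51 g{\left(9,5 \right)} + 31 = \left(-51\right) 5 + 31 = -255 + 31 = -224$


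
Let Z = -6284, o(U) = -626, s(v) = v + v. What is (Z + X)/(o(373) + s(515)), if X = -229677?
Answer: -235961/404 ≈ -584.06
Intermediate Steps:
s(v) = 2*v
(Z + X)/(o(373) + s(515)) = (-6284 - 229677)/(-626 + 2*515) = -235961/(-626 + 1030) = -235961/404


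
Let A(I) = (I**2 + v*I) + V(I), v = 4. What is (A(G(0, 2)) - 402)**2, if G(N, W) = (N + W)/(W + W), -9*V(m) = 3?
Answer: 23049601/144 ≈ 1.6007e+5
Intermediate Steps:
V(m) = -1/3 (V(m) = -1/9*3 = -1/3)
G(N, W) = (N + W)/(2*W) (G(N, W) = (N + W)/((2*W)) = (N + W)*(1/(2*W)) = (N + W)/(2*W))
A(I) = -1/3 + I**2 + 4*I (A(I) = (I**2 + 4*I) - 1/3 = -1/3 + I**2 + 4*I)
(A(G(0, 2)) - 402)**2 = ((-1/3 + ((1/2)*(0 + 2)/2)**2 + 4*((1/2)*(0 + 2)/2)) - 402)**2 = ((-1/3 + ((1/2)*(1/2)*2)**2 + 4*((1/2)*(1/2)*2)) - 402)**2 = ((-1/3 + (1/2)**2 + 4*(1/2)) - 402)**2 = ((-1/3 + 1/4 + 2) - 402)**2 = (23/12 - 402)**2 = (-4801/12)**2 = 23049601/144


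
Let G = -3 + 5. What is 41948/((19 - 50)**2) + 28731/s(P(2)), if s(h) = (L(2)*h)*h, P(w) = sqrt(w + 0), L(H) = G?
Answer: 27778283/3844 ≈ 7226.4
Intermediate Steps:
G = 2
L(H) = 2
P(w) = sqrt(w)
s(h) = 2*h**2 (s(h) = (2*h)*h = 2*h**2)
41948/((19 - 50)**2) + 28731/s(P(2)) = 41948/((19 - 50)**2) + 28731/((2*(sqrt(2))**2)) = 41948/((-31)**2) + 28731/((2*2)) = 41948/961 + 28731/4 = 27778283/3844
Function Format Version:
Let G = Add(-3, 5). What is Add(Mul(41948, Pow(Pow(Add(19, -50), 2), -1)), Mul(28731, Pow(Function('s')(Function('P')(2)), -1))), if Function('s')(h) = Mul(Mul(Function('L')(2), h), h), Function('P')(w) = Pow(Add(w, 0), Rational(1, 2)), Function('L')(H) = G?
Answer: Rational(27778283, 3844) ≈ 7226.4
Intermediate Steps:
G = 2
Function('L')(H) = 2
Function('P')(w) = Pow(w, Rational(1, 2))
Function('s')(h) = Mul(2, Pow(h, 2)) (Function('s')(h) = Mul(Mul(2, h), h) = Mul(2, Pow(h, 2)))
Add(Mul(41948, Pow(Pow(Add(19, -50), 2), -1)), Mul(28731, Pow(Function('s')(Function('P')(2)), -1))) = Add(Mul(41948, Pow(Pow(Add(19, -50), 2), -1)), Mul(28731, Pow(Mul(2, Pow(Pow(2, Rational(1, 2)), 2)), -1))) = Add(Mul(41948, Pow(Pow(-31, 2), -1)), Mul(28731, Pow(Mul(2, 2), -1))) = Add(Mul(41948, Pow(961, -1)), Mul(28731, Pow(4, -1))) = Add(Mul(41948, Rational(1, 961)), Mul(28731, Rational(1, 4))) = Add(Rational(41948, 961), Rational(28731, 4)) = Rational(27778283, 3844)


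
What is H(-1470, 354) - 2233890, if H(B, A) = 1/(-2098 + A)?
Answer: -3895904161/1744 ≈ -2.2339e+6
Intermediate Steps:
H(-1470, 354) - 2233890 = 1/(-2098 + 354) - 2233890 = 1/(-1744) - 2233890 = -1/1744 - 2233890 = -3895904161/1744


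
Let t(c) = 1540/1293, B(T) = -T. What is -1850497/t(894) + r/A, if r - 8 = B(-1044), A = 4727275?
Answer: -29379002619007/18909100 ≈ -1.5537e+6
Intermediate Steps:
r = 1052 (r = 8 - 1*(-1044) = 8 + 1044 = 1052)
t(c) = 1540/1293 (t(c) = 1540*(1/1293) = 1540/1293)
-1850497/t(894) + r/A = -1850497/1540/1293 + 1052/4727275 = -1850497*1293/1540 + 1052*(1/4727275) = -217517511/140 + 1052/4727275 = -29379002619007/18909100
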